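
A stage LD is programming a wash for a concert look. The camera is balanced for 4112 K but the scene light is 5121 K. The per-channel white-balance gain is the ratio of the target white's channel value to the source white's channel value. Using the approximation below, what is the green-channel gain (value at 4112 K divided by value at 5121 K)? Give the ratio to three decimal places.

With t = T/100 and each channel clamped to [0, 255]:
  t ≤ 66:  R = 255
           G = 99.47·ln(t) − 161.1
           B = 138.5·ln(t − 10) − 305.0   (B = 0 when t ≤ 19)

At 5121 K (t = 51.21):
  G = 99.47·ln 51.21 − 161.1 = 99.47·3.9359 − 161.1 = 230.407.
At 4112 K (t = 41.12):
  G = 99.47·ln 41.12 − 161.1 = 99.47·3.7165 − 161.1 = 208.580.
Gain = 208.580 / 230.407 = 0.9053 → 0.905.

0.905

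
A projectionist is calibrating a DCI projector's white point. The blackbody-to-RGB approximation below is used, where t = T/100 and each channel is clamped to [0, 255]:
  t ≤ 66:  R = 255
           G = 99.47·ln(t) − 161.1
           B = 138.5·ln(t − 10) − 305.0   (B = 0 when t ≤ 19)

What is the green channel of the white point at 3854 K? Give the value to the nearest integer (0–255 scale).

202

t = 3854/100 = 38.54; the t ≤ 66 branch applies.
G = 99.47·ln 38.54 − 161.1 = 99.47·3.6517 − 161.1 = 202.134.
Rounded: 202.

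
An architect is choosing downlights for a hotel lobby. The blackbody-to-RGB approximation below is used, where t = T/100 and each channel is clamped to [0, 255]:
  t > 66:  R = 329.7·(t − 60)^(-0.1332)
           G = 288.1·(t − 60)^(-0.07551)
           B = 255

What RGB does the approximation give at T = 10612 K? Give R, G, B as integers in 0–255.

R=198, G=216, B=255

t = 10612/100 = 106.12; the t > 66 branch applies.
R = 329.7·(106.12 − 60)^(-0.1332) = 329.7·46.12^(-0.1332) = 329.7·0.60030 = 197.920.
G = 288.1·(106.12 − 60)^(-0.07551) = 288.1·46.12^(-0.07551) = 288.1·0.74879 = 215.726.
B = 255 by definition for t > 66.
Rounded: (198, 216, 255).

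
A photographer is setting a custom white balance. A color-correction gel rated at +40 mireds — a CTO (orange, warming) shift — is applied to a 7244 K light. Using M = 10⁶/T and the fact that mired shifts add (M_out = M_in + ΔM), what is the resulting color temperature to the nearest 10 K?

M_in = 10⁶/7244 = 138.05 mireds.
M_out = 138.05 + (+40) = 178.05 mireds.
T_out = 10⁶/178.05 = 5616.5 K → 5620 K.

5620 K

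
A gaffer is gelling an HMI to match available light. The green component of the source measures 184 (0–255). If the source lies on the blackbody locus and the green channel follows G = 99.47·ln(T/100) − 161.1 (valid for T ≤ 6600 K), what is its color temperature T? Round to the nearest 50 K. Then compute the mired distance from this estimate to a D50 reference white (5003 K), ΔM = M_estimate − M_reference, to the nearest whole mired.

+113 mireds

ln t = (184 + 161.1) / 99.47 = 3.4694.
t = e^3.4694 = 32.117.
T = 100·t = 3212 K → 3200 K to the nearest 50 K.
M_estimate = 10⁶/3200 = 312.50; M_reference = 10⁶/5003 = 199.88.
ΔM = 312.50 − 199.88 = 112.62 → +113 mireds.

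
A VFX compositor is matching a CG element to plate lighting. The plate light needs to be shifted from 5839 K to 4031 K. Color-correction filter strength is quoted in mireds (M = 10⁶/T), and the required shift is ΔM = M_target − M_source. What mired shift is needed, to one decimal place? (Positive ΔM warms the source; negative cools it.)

M_source = 10⁶/5839 = 171.262; M_target = 10⁶/4031 = 248.077.
ΔM = 248.077 − 171.262 = 76.815 → +76.8 mireds, a warming shift.

+76.8 mireds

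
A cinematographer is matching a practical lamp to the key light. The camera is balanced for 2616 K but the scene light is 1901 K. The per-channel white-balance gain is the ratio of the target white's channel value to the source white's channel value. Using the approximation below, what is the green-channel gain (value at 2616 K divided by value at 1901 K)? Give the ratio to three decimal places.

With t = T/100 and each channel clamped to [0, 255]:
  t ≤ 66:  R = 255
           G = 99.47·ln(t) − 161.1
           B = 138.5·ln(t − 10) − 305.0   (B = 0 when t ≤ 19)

At 1901 K (t = 19.01):
  G = 99.47·ln 19.01 − 161.1 = 99.47·2.9450 − 161.1 = 131.836.
At 2616 K (t = 26.16):
  G = 99.47·ln 26.16 − 161.1 = 99.47·3.2642 − 161.1 = 163.593.
Gain = 163.593 / 131.836 = 1.2409 → 1.241.

1.241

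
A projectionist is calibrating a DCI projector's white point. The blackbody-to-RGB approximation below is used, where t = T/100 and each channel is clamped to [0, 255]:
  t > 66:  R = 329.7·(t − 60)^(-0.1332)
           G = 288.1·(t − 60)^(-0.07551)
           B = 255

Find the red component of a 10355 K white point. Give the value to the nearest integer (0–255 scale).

199

t = 10355/100 = 103.55; the t > 66 branch applies.
R = 329.7·(103.55 − 60)^(-0.1332) = 329.7·43.55^(-0.1332) = 329.7·0.60490 = 199.437.
Rounded: 199.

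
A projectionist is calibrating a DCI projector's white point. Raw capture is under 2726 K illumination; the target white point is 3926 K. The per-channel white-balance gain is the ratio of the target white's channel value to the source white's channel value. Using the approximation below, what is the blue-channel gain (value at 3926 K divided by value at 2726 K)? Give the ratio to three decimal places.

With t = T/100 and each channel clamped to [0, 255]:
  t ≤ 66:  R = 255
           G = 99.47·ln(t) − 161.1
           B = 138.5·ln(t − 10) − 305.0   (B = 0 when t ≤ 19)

1.817

At 2726 K (t = 27.26):
  B = 138.5·ln(27.26 − 10) − 305.0 = 138.5·ln 17.26 − 305.0 = 138.5·2.8484 − 305.0 = 89.502.
At 3926 K (t = 39.26):
  B = 138.5·ln(39.26 − 10) − 305.0 = 138.5·ln 29.26 − 305.0 = 138.5·3.3762 − 305.0 = 162.607.
Gain = 162.607 / 89.502 = 1.8168 → 1.817.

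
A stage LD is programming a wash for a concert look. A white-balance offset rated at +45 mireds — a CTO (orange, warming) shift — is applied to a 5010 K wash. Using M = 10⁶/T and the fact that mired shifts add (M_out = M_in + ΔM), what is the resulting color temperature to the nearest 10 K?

M_in = 10⁶/5010 = 199.60 mireds.
M_out = 199.60 + (+45) = 244.60 mireds.
T_out = 10⁶/244.60 = 4088.3 K → 4090 K.

4090 K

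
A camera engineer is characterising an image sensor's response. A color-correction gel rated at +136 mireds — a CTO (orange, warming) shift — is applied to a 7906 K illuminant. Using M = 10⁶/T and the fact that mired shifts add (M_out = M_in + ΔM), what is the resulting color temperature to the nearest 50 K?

3800 K

M_in = 10⁶/7906 = 126.49 mireds.
M_out = 126.49 + (+136) = 262.49 mireds.
T_out = 10⁶/262.49 = 3809.7 K → 3800 K.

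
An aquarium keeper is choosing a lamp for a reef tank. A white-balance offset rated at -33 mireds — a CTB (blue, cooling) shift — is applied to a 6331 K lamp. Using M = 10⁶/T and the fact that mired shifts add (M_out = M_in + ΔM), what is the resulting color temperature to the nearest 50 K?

M_in = 10⁶/6331 = 157.95 mireds.
M_out = 157.95 + (-33) = 124.95 mireds.
T_out = 10⁶/124.95 = 8003.0 K → 8000 K.

8000 K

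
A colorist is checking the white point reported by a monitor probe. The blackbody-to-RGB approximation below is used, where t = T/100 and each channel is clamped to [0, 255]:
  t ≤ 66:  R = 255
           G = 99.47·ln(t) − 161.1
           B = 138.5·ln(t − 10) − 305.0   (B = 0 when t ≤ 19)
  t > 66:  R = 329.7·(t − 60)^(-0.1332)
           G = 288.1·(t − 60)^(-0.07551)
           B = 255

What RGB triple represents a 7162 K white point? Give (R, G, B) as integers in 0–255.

t = 7162/100 = 71.62; the t > 66 branch applies.
R = 329.7·(71.62 − 60)^(-0.1332) = 329.7·11.62^(-0.1332) = 329.7·0.72130 = 237.812.
G = 288.1·(71.62 − 60)^(-0.07551) = 288.1·11.62^(-0.07551) = 288.1·0.83093 = 239.392.
B = 255 by definition for t > 66.
Rounded: (238, 239, 255).

(238, 239, 255)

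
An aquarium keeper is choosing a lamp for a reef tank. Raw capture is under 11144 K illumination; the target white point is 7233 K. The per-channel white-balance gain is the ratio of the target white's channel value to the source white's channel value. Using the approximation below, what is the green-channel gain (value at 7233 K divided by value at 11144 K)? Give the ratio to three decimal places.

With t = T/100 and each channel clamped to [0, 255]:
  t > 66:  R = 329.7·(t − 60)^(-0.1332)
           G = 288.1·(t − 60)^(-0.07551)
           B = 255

At 11144 K (t = 111.44):
  G = 288.1·(111.44 − 60)^(-0.07551) = 288.1·51.44^(-0.07551) = 288.1·0.74264 = 213.955.
At 7233 K (t = 72.33):
  G = 288.1·(72.33 − 60)^(-0.07551) = 288.1·12.33^(-0.07551) = 288.1·0.82722 = 238.322.
Gain = 238.322 / 213.955 = 1.1139 → 1.114.

1.114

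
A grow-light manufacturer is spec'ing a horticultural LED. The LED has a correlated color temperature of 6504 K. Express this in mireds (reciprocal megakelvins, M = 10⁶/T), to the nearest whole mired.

M = 10⁶ / 6504 = 153.752 → 154 mireds.

154 mireds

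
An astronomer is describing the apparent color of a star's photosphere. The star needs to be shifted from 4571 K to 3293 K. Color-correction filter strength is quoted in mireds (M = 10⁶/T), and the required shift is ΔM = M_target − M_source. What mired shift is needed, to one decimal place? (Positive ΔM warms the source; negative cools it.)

M_source = 10⁶/4571 = 218.771; M_target = 10⁶/3293 = 303.674.
ΔM = 303.674 − 218.771 = 84.904 → +84.9 mireds, a warming shift.

+84.9 mireds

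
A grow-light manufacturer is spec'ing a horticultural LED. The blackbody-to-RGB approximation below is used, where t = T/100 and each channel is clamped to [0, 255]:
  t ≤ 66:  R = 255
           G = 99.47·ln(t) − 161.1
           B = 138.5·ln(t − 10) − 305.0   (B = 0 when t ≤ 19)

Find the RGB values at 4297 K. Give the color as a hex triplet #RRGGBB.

#FFD5B3

t = 4297/100 = 42.97; the t ≤ 66 branch applies.
R = 255 by definition for t ≤ 66.
G = 99.47·ln 42.97 − 161.1 = 99.47·3.7605 − 161.1 = 212.957.
B = 138.5·ln(42.97 − 10) − 305.0 = 138.5·ln 32.97 − 305.0 = 138.5·3.4956 − 305.0 = 179.140.
Rounded: (255, 213, 179).
In hex: #FFD5B3.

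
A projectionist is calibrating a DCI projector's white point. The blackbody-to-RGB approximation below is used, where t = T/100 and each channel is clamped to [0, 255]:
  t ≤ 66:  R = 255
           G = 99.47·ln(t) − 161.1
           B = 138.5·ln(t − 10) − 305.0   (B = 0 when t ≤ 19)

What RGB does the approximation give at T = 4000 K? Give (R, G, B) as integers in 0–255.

t = 4000/100 = 40; the t ≤ 66 branch applies.
R = 255 by definition for t ≤ 66.
G = 99.47·ln 40 − 161.1 = 99.47·3.6889 − 161.1 = 205.833.
B = 138.5·ln(40 − 10) − 305.0 = 138.5·ln 30 − 305.0 = 138.5·3.4012 − 305.0 = 166.066.
Rounded: (255, 206, 166).

(255, 206, 166)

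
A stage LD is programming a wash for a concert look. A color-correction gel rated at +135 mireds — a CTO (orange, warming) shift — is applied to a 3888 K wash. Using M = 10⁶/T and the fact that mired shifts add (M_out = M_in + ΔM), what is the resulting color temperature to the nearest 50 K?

M_in = 10⁶/3888 = 257.20 mireds.
M_out = 257.20 + (+135) = 392.20 mireds.
T_out = 10⁶/392.20 = 2549.7 K → 2550 K.

2550 K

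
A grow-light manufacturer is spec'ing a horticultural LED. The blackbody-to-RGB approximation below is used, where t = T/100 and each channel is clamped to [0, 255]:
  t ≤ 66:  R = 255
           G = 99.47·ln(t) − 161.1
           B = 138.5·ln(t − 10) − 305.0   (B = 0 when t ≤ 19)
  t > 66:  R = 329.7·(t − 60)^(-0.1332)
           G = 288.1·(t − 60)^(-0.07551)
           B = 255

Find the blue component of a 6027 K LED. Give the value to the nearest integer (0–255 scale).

t = 6027/100 = 60.27; the t ≤ 66 branch applies.
B = 138.5·ln(60.27 − 10) − 305.0 = 138.5·ln 50.27 − 305.0 = 138.5·3.9174 − 305.0 = 237.561.
Rounded: 238.

238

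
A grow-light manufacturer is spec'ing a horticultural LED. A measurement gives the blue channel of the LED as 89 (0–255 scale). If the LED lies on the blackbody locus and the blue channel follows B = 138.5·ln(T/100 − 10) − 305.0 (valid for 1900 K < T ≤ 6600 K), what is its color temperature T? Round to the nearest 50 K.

ln(t − 10) = (89 + 305.0) / 138.5 = 2.8448.
t − 10 = e^2.8448 = 17.198, so t = 27.198.
T = 100·t = 2720 K → 2700 K to the nearest 50 K.

2700 K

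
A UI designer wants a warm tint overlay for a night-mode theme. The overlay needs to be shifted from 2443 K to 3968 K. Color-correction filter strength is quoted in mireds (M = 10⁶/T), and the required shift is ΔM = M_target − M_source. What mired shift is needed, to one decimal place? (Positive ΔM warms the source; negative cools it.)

M_source = 10⁶/2443 = 409.333; M_target = 10⁶/3968 = 252.016.
ΔM = 252.016 − 409.333 = -157.317 → -157.3 mireds, a cooling shift.

-157.3 mireds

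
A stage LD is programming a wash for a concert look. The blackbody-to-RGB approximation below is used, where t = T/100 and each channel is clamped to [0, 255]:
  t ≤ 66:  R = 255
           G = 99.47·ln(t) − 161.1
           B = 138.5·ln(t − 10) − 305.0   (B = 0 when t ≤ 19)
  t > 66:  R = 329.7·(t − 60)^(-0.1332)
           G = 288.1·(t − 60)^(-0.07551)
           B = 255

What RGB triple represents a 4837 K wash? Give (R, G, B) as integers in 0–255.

t = 4837/100 = 48.37; the t ≤ 66 branch applies.
R = 255 by definition for t ≤ 66.
G = 99.47·ln 48.37 − 161.1 = 99.47·3.8789 − 161.1 = 224.732.
B = 138.5·ln(48.37 − 10) − 305.0 = 138.5·ln 38.37 − 305.0 = 138.5·3.6473 − 305.0 = 200.148.
Rounded: (255, 225, 200).

(255, 225, 200)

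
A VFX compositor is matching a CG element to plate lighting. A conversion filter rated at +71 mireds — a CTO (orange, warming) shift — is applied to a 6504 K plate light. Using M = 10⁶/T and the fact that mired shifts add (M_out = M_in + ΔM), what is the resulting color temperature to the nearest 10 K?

M_in = 10⁶/6504 = 153.75 mireds.
M_out = 153.75 + (+71) = 224.75 mireds.
T_out = 10⁶/224.75 = 4449.4 K → 4450 K.

4450 K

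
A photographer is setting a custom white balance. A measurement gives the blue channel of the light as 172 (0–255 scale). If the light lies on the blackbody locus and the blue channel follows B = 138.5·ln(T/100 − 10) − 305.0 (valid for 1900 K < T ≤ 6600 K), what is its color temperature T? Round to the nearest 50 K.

ln(t − 10) = (172 + 305.0) / 138.5 = 3.4440.
t − 10 = e^3.4440 = 31.313, so t = 41.313.
T = 100·t = 4131 K → 4150 K to the nearest 50 K.

4150 K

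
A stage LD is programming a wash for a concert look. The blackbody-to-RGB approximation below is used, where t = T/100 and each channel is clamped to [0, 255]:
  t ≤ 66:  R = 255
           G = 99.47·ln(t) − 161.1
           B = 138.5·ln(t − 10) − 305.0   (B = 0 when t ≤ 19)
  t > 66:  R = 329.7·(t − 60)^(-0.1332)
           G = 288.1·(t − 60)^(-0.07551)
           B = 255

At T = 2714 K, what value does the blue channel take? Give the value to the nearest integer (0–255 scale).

89

t = 2714/100 = 27.14; the t ≤ 66 branch applies.
B = 138.5·ln(27.14 − 10) − 305.0 = 138.5·ln 17.14 − 305.0 = 138.5·2.8414 − 305.0 = 88.536.
Rounded: 89.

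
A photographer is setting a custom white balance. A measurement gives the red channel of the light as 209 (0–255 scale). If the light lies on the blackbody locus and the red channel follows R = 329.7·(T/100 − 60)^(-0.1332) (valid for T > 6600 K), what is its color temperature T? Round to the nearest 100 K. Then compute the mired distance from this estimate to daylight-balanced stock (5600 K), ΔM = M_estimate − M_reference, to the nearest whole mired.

-69 mireds

(t − 60)^(-0.1332) = 209/329.7 = 0.63391.
t − 60 = 0.63391^(1/-0.1332) = 0.63391^(-7.508) = 30.639, so t = 90.639.
T = 100·t = 9064 K → 9100 K to the nearest 100 K.
M_estimate = 10⁶/9100 = 109.89; M_reference = 10⁶/5600 = 178.57.
ΔM = 109.89 − 178.57 = -68.68 → -69 mireds.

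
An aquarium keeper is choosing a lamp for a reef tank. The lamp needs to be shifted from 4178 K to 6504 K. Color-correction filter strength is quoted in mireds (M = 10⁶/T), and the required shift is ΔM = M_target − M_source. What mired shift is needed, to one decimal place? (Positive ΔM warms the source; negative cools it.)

M_source = 10⁶/4178 = 239.349; M_target = 10⁶/6504 = 153.752.
ΔM = 153.752 − 239.349 = -85.597 → -85.6 mireds, a cooling shift.

-85.6 mireds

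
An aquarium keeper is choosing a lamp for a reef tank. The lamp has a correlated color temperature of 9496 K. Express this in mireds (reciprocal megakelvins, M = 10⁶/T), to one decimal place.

M = 10⁶ / 9496 = 105.307 → 105.3 mireds.

105.3 mireds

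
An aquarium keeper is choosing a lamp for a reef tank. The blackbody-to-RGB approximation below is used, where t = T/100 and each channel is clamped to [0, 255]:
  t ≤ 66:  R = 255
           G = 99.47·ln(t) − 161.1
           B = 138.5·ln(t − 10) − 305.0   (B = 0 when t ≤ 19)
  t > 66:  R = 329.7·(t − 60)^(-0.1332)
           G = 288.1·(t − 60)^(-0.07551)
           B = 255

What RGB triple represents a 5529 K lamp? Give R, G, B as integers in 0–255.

t = 5529/100 = 55.29; the t ≤ 66 branch applies.
R = 255 by definition for t ≤ 66.
G = 99.47·ln 55.29 − 161.1 = 99.47·4.0126 − 161.1 = 238.033.
B = 138.5·ln(55.29 − 10) − 305.0 = 138.5·ln 45.29 − 305.0 = 138.5·3.8131 − 305.0 = 223.112.
Rounded: (255, 238, 223).

R=255, G=238, B=223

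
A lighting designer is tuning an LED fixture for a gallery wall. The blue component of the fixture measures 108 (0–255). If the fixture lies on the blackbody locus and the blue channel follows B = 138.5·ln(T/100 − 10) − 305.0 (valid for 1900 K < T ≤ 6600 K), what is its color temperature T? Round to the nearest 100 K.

3000 K

ln(t − 10) = (108 + 305.0) / 138.5 = 2.9819.
t − 10 = e^2.9819 = 19.726, so t = 29.726.
T = 100·t = 2973 K → 3000 K to the nearest 100 K.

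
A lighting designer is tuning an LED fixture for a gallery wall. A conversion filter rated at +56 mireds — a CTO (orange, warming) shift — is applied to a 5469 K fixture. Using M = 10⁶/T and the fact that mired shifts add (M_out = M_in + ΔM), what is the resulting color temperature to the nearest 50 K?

4200 K

M_in = 10⁶/5469 = 182.85 mireds.
M_out = 182.85 + (+56) = 238.85 mireds.
T_out = 10⁶/238.85 = 4186.7 K → 4200 K.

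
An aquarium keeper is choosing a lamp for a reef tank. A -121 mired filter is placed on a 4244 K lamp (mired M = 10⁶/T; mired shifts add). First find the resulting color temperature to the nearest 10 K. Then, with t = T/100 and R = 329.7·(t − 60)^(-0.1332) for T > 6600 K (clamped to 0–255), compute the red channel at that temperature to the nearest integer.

212

M_in = 10⁶/4244 = 235.63; M_out = 235.63 + (-121) = 114.63.
T_out = 10⁶/114.63 = 8724.0 K → 8720 K; t = 87.2.
R = 329.7·(87.2 − 60)^(-0.1332) = 329.7·27.2^(-0.1332) = 329.7·0.64404 = 212.341.
Rounded: 212.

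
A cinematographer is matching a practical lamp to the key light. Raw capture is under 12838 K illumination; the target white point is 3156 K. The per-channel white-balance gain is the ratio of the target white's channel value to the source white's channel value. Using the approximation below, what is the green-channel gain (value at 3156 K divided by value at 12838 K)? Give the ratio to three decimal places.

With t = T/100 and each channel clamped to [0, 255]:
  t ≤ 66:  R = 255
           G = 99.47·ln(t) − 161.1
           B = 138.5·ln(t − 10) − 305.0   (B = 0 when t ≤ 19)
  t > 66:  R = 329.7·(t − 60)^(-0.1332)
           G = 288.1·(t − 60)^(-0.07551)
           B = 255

0.870

At 12838 K (t = 128.38):
  G = 288.1·(128.38 − 60)^(-0.07551) = 288.1·68.38^(-0.07551) = 288.1·0.72685 = 209.405.
At 3156 K (t = 31.56):
  G = 99.47·ln 31.56 − 161.1 = 99.47·3.4519 − 161.1 = 182.260.
Gain = 182.260 / 209.405 = 0.8704 → 0.870.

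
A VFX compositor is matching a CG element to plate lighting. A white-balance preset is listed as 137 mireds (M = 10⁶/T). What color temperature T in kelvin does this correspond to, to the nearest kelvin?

7299 K

T = 10⁶ / 137 = 7299.27 K → 7299 K.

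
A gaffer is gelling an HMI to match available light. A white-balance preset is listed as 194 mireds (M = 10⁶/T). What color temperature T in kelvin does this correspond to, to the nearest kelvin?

5155 K

T = 10⁶ / 194 = 5154.64 K → 5155 K.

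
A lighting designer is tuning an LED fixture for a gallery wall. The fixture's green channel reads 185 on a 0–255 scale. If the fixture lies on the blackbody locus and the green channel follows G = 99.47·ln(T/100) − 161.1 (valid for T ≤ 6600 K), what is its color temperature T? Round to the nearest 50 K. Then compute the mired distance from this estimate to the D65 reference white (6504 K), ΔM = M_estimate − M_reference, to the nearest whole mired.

+154 mireds

ln t = (185 + 161.1) / 99.47 = 3.4794.
t = e^3.4794 = 32.442.
T = 100·t = 3244 K → 3250 K to the nearest 50 K.
M_estimate = 10⁶/3250 = 307.69; M_reference = 10⁶/6504 = 153.75.
ΔM = 307.69 − 153.75 = 153.94 → +154 mireds.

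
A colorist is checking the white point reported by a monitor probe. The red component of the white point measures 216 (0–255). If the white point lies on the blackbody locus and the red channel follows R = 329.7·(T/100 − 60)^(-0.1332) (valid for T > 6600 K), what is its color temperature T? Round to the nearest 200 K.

(t − 60)^(-0.1332) = 216/329.7 = 0.65514.
t − 60 = 0.65514^(1/-0.1332) = 0.65514^(-7.508) = 23.926, so t = 83.926.
T = 100·t = 8393 K → 8400 K to the nearest 200 K.

8400 K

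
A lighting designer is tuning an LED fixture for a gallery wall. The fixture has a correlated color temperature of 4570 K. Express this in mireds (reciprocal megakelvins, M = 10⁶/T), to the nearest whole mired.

M = 10⁶ / 4570 = 218.818 → 219 mireds.

219 mireds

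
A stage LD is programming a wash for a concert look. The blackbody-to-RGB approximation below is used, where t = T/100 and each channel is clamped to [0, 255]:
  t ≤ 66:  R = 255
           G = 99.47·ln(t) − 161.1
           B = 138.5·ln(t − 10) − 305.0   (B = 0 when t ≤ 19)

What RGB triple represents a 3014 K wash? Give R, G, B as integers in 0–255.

t = 3014/100 = 30.14; the t ≤ 66 branch applies.
R = 255 by definition for t ≤ 66.
G = 99.47·ln 30.14 − 161.1 = 99.47·3.4059 − 161.1 = 177.680.
B = 138.5·ln(30.14 − 10) − 305.0 = 138.5·ln 20.14 − 305.0 = 138.5·3.0027 − 305.0 = 110.875.
Rounded: (255, 178, 111).

R=255, G=178, B=111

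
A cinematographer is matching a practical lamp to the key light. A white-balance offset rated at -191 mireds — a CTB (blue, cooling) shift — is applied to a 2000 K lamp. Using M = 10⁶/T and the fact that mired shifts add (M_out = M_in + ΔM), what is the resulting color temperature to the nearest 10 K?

M_in = 10⁶/2000 = 500.00 mireds.
M_out = 500.00 + (-191) = 309.00 mireds.
T_out = 10⁶/309.00 = 3236.2 K → 3240 K.

3240 K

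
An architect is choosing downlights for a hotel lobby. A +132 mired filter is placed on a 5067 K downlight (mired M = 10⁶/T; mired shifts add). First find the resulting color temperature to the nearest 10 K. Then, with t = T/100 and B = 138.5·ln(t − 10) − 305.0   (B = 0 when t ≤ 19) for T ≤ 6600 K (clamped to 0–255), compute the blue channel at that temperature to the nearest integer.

113

M_in = 10⁶/5067 = 197.36; M_out = 197.36 + (+132) = 329.36.
T_out = 10⁶/329.36 = 3036.2 K → 3040 K; t = 30.4.
B = 138.5·ln(30.4 − 10) − 305.0 = 138.5·ln 20.4 − 305.0 = 138.5·3.0155 − 305.0 = 112.652.
Rounded: 113.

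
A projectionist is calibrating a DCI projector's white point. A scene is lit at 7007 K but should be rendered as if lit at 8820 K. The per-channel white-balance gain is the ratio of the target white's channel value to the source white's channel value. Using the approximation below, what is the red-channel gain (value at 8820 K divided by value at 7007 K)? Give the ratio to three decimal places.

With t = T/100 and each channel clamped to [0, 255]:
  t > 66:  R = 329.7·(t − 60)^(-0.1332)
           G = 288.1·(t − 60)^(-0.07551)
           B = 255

0.872

At 7007 K (t = 70.07):
  R = 329.7·(70.07 − 60)^(-0.1332) = 329.7·10.07^(-0.1332) = 329.7·0.73518 = 242.390.
At 8820 K (t = 88.2):
  R = 329.7·(88.2 − 60)^(-0.1332) = 329.7·28.2^(-0.1332) = 329.7·0.64095 = 211.323.
Gain = 211.323 / 242.390 = 0.8718 → 0.872.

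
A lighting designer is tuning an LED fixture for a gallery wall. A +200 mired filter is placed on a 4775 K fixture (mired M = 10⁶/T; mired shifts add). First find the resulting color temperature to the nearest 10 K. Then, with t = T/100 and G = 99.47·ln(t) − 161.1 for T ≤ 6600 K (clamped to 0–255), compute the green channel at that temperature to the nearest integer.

M_in = 10⁶/4775 = 209.42; M_out = 209.42 + (+200) = 409.42.
T_out = 10⁶/409.42 = 2442.5 K → 2440 K; t = 24.4.
G = 99.47·ln 24.4 − 161.1 = 99.47·3.1946 − 161.1 = 156.665.
Rounded: 157.

157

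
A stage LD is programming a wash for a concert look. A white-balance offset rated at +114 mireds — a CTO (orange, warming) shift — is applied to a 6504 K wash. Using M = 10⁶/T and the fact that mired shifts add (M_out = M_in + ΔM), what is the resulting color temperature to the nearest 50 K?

3750 K

M_in = 10⁶/6504 = 153.75 mireds.
M_out = 153.75 + (+114) = 267.75 mireds.
T_out = 10⁶/267.75 = 3734.8 K → 3750 K.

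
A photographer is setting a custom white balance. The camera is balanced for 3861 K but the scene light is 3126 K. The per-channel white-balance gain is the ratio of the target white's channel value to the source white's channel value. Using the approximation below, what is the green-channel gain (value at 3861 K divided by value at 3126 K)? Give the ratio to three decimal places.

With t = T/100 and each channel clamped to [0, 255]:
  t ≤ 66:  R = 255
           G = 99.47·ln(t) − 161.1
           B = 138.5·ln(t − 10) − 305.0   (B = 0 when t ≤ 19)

1.116

At 3126 K (t = 31.26):
  G = 99.47·ln 31.26 − 161.1 = 99.47·3.4423 − 161.1 = 181.309.
At 3861 K (t = 38.61):
  G = 99.47·ln 38.61 − 161.1 = 99.47·3.6535 − 161.1 = 202.315.
Gain = 202.315 / 181.309 = 1.1159 → 1.116.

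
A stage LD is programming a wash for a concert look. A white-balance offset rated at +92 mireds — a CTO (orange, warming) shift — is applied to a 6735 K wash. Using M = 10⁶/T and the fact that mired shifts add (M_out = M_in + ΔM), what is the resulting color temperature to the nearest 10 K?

M_in = 10⁶/6735 = 148.48 mireds.
M_out = 148.48 + (+92) = 240.48 mireds.
T_out = 10⁶/240.48 = 4158.4 K → 4160 K.

4160 K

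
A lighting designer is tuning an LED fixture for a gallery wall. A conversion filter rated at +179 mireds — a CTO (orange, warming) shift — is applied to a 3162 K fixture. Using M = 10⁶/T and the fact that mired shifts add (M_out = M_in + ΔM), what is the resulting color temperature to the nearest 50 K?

2000 K

M_in = 10⁶/3162 = 316.26 mireds.
M_out = 316.26 + (+179) = 495.26 mireds.
T_out = 10⁶/495.26 = 2019.2 K → 2000 K.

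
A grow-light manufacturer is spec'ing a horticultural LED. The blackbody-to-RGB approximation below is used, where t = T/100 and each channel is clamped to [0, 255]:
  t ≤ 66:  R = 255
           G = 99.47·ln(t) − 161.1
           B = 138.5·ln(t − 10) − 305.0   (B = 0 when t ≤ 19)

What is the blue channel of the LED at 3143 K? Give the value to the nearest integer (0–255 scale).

t = 3143/100 = 31.43; the t ≤ 66 branch applies.
B = 138.5·ln(31.43 − 10) − 305.0 = 138.5·ln 21.43 − 305.0 = 138.5·3.0648 − 305.0 = 119.474.
Rounded: 119.

119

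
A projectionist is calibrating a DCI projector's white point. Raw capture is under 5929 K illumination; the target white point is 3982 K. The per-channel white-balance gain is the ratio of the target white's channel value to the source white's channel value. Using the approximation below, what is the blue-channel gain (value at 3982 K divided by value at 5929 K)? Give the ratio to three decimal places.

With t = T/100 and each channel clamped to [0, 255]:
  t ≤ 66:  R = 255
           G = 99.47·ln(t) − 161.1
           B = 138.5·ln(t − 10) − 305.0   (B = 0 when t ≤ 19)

At 5929 K (t = 59.29):
  B = 138.5·ln(59.29 − 10) − 305.0 = 138.5·ln 49.29 − 305.0 = 138.5·3.8977 − 305.0 = 234.834.
At 3982 K (t = 39.82):
  B = 138.5·ln(39.82 − 10) − 305.0 = 138.5·ln 29.82 − 305.0 = 138.5·3.3952 − 305.0 = 165.232.
Gain = 165.232 / 234.834 = 0.7036 → 0.704.

0.704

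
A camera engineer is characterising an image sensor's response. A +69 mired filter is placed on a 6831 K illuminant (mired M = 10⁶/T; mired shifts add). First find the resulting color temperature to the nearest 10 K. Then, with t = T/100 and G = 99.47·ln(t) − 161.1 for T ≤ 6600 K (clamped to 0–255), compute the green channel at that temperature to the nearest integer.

M_in = 10⁶/6831 = 146.39; M_out = 146.39 + (+69) = 215.39.
T_out = 10⁶/215.39 = 4642.7 K → 4640 K; t = 46.4.
G = 99.47·ln 46.4 − 161.1 = 99.47·3.8373 − 161.1 = 220.596.
Rounded: 221.

221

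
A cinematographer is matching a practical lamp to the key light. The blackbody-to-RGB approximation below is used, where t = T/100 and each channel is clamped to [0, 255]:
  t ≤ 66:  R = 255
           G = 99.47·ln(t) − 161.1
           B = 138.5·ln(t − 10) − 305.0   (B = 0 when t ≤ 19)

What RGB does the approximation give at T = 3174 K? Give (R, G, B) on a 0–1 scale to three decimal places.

(1.000, 0.717, 0.476)

t = 3174/100 = 31.74; the t ≤ 66 branch applies.
R = 255 by definition for t ≤ 66.
G = 99.47·ln 31.74 − 161.1 = 99.47·3.4576 − 161.1 = 182.825.
B = 138.5·ln(31.74 − 10) − 305.0 = 138.5·ln 21.74 − 305.0 = 138.5·3.0792 − 305.0 = 121.463.
Dividing each by 255: (1.0000, 0.7170, 0.4763) → (1.000, 0.717, 0.476).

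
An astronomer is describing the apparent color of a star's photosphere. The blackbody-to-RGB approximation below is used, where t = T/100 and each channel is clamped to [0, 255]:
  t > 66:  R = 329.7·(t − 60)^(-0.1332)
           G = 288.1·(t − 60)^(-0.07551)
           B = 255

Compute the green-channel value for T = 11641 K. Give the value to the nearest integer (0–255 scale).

t = 11641/100 = 116.41; the t > 66 branch applies.
G = 288.1·(116.41 − 60)^(-0.07551) = 288.1·56.41^(-0.07551) = 288.1·0.73749 = 212.470.
Rounded: 212.

212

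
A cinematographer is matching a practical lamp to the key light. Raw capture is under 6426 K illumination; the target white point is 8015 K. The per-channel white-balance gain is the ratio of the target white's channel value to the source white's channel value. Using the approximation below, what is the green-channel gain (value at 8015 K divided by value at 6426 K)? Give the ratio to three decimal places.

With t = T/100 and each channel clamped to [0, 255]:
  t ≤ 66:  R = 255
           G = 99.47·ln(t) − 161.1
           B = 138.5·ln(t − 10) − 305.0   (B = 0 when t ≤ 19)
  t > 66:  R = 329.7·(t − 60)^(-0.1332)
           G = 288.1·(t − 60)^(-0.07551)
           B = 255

At 6426 K (t = 64.26):
  G = 99.47·ln 64.26 − 161.1 = 99.47·4.1629 − 161.1 = 252.987.
At 8015 K (t = 80.15):
  G = 288.1·(80.15 − 60)^(-0.07551) = 288.1·20.15^(-0.07551) = 288.1·0.79710 = 229.645.
Gain = 229.645 / 252.987 = 0.9077 → 0.908.

0.908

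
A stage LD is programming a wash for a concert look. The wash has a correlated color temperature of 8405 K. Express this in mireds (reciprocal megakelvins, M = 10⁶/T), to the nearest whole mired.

M = 10⁶ / 8405 = 118.977 → 119 mireds.

119 mireds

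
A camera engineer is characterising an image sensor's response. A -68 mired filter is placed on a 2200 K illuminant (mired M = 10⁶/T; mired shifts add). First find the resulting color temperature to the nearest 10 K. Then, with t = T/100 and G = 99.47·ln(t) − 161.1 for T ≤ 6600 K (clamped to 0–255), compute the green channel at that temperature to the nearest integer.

M_in = 10⁶/2200 = 454.55; M_out = 454.55 + (-68) = 386.55.
T_out = 10⁶/386.55 = 2587.0 K → 2590 K; t = 25.9.
G = 99.47·ln 25.9 − 161.1 = 99.47·3.2542 − 161.1 = 162.600.
Rounded: 163.

163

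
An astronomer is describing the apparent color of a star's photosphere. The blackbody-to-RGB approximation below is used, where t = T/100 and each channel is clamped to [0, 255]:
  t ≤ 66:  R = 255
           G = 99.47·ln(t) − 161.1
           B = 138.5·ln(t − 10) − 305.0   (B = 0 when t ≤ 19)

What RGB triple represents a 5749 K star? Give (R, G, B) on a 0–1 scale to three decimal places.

t = 5749/100 = 57.49; the t ≤ 66 branch applies.
R = 255 by definition for t ≤ 66.
G = 99.47·ln 57.49 − 161.1 = 99.47·4.0516 − 161.1 = 241.914.
B = 138.5·ln(57.49 − 10) − 305.0 = 138.5·ln 47.49 − 305.0 = 138.5·3.8605 − 305.0 = 229.682.
Dividing each by 255: (1.0000, 0.9487, 0.9007) → (1.000, 0.949, 0.901).

(1.000, 0.949, 0.901)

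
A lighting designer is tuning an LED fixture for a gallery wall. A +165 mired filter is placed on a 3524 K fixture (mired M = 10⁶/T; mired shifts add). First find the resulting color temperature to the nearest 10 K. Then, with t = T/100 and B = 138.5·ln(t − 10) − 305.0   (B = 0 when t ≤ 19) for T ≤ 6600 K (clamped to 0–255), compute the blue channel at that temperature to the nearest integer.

43

M_in = 10⁶/3524 = 283.77; M_out = 283.77 + (+165) = 448.77.
T_out = 10⁶/448.77 = 2228.3 K → 2230 K; t = 22.3.
B = 138.5·ln(22.3 − 10) − 305.0 = 138.5·ln 12.3 − 305.0 = 138.5·2.5096 − 305.0 = 42.579.
Rounded: 43.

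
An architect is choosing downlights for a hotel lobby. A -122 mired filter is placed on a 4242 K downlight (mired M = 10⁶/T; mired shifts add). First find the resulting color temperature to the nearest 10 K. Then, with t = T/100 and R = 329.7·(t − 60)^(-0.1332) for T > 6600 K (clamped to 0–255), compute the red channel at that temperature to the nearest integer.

212

M_in = 10⁶/4242 = 235.74; M_out = 235.74 + (-122) = 113.74.
T_out = 10⁶/113.74 = 8792.1 K → 8790 K; t = 87.9.
R = 329.7·(87.9 − 60)^(-0.1332) = 329.7·27.9^(-0.1332) = 329.7·0.64187 = 211.624.
Rounded: 212.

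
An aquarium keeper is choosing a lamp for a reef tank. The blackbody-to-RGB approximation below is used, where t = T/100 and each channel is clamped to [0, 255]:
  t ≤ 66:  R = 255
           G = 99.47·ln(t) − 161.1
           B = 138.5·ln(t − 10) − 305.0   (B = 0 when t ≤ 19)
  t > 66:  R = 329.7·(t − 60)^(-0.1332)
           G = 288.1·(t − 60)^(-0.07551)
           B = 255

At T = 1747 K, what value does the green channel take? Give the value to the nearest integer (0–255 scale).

t = 1747/100 = 17.47; the t ≤ 66 branch applies.
G = 99.47·ln 17.47 − 161.1 = 99.47·2.8605 − 161.1 = 123.432.
Rounded: 123.

123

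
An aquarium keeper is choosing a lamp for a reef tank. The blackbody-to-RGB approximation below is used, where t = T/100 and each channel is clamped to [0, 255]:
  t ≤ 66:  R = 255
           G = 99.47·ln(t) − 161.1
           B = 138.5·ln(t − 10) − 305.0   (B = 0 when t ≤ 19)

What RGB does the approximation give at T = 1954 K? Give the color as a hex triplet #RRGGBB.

#FF8707

t = 1954/100 = 19.54; the t ≤ 66 branch applies.
R = 255 by definition for t ≤ 66.
G = 99.47·ln 19.54 − 161.1 = 99.47·2.9725 − 161.1 = 134.571.
B = 138.5·ln(19.54 − 10) − 305.0 = 138.5·ln 9.54 − 305.0 = 138.5·2.2555 − 305.0 = 7.386.
Rounded: (255, 135, 7).
In hex: #FF8707.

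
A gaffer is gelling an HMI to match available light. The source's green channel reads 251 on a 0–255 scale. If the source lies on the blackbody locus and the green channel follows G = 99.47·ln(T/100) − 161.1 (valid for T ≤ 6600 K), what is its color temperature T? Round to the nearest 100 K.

6300 K

ln t = (251 + 161.1) / 99.47 = 4.1430.
t = e^4.1430 = 62.989.
T = 100·t = 6299 K → 6300 K to the nearest 100 K.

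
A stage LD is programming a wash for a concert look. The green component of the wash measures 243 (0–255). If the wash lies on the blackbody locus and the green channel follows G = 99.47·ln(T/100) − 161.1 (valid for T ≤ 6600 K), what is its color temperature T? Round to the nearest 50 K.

5800 K

ln t = (243 + 161.1) / 99.47 = 4.0625.
t = e^4.0625 = 58.121.
T = 100·t = 5812 K → 5800 K to the nearest 50 K.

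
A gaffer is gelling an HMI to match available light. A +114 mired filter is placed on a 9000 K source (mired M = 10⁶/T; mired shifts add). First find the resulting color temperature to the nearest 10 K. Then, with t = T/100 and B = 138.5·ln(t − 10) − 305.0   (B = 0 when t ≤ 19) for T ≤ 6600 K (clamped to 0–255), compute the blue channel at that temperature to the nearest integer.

185

M_in = 10⁶/9000 = 111.11; M_out = 111.11 + (+114) = 225.11.
T_out = 10⁶/225.11 = 4442.3 K → 4440 K; t = 44.4.
B = 138.5·ln(44.4 − 10) − 305.0 = 138.5·ln 34.4 − 305.0 = 138.5·3.5381 − 305.0 = 185.021.
Rounded: 185.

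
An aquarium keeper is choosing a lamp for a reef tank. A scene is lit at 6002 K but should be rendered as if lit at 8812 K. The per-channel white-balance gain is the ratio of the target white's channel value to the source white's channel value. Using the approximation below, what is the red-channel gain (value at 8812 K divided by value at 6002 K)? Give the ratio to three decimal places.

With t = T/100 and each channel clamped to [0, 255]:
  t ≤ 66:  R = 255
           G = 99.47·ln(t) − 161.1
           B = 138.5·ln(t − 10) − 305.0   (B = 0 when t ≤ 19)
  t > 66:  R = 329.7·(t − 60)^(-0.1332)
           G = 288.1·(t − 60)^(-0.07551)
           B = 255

At 6002 K (t = 60.02):
  R = 255 by definition for t ≤ 66.
At 8812 K (t = 88.12):
  R = 329.7·(88.12 − 60)^(-0.1332) = 329.7·28.12^(-0.1332) = 329.7·0.64120 = 211.402.
Gain = 211.402 / 255.000 = 0.8290 → 0.829.

0.829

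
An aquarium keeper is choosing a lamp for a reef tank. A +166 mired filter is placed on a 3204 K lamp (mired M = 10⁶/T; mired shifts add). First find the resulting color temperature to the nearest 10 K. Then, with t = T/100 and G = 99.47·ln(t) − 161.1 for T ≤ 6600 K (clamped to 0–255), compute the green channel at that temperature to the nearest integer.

141

M_in = 10⁶/3204 = 312.11; M_out = 312.11 + (+166) = 478.11.
T_out = 10⁶/478.11 = 2091.6 K → 2090 K; t = 20.9.
G = 99.47·ln 20.9 − 161.1 = 99.47·3.0397 − 161.1 = 141.264.
Rounded: 141.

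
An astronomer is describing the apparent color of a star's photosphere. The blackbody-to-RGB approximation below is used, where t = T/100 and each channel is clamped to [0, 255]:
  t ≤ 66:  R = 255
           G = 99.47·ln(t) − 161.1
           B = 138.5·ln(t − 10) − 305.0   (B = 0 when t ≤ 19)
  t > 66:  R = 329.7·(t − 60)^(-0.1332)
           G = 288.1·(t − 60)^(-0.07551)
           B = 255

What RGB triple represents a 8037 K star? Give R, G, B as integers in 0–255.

t = 8037/100 = 80.37; the t > 66 branch applies.
R = 329.7·(80.37 − 60)^(-0.1332) = 329.7·20.37^(-0.1332) = 329.7·0.66933 = 220.679.
G = 288.1·(80.37 − 60)^(-0.07551) = 288.1·20.37^(-0.07551) = 288.1·0.79645 = 229.457.
B = 255 by definition for t > 66.
Rounded: (221, 229, 255).

R=221, G=229, B=255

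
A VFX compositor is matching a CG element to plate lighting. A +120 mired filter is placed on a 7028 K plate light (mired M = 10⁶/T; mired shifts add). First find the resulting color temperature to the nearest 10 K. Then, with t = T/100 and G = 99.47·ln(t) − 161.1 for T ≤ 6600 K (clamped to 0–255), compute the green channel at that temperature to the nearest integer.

M_in = 10⁶/7028 = 142.29; M_out = 142.29 + (+120) = 262.29.
T_out = 10⁶/262.29 = 3812.6 K → 3810 K; t = 38.1.
G = 99.47·ln 38.1 − 161.1 = 99.47·3.6402 − 161.1 = 200.992.
Rounded: 201.

201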